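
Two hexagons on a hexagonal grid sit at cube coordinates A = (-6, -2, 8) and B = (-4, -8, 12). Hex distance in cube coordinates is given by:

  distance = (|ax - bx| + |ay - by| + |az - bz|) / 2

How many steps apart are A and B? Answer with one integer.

|ax - bx| = |-6 - (-4)| = 2
|ay - by| = |-2 - (-8)| = 6
|az - bz| = |8 - 12| = 4
distance = (2 + 6 + 4) / 2 = 12 / 2 = 6

Answer: 6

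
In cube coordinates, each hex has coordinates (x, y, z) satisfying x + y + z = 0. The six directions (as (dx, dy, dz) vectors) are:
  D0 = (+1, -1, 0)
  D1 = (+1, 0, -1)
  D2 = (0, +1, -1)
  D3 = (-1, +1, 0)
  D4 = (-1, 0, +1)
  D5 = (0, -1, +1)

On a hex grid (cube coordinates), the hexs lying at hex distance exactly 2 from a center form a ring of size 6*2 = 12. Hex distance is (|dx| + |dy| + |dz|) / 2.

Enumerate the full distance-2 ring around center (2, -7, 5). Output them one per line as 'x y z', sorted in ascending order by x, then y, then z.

Walk ring at distance 2 from (2, -7, 5):
Start at center + D4*2 = (0, -7, 7)
  hex 0: (0, -7, 7)
  hex 1: (1, -8, 7)
  hex 2: (2, -9, 7)
  hex 3: (3, -9, 6)
  hex 4: (4, -9, 5)
  hex 5: (4, -8, 4)
  hex 6: (4, -7, 3)
  hex 7: (3, -6, 3)
  hex 8: (2, -5, 3)
  hex 9: (1, -5, 4)
  hex 10: (0, -5, 5)
  hex 11: (0, -6, 6)
Sorted: 12 hexes.

Answer: 0 -7 7
0 -6 6
0 -5 5
1 -8 7
1 -5 4
2 -9 7
2 -5 3
3 -9 6
3 -6 3
4 -9 5
4 -8 4
4 -7 3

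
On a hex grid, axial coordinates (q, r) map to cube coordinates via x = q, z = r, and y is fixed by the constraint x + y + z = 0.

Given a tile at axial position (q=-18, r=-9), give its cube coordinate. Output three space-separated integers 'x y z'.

Answer: -18 27 -9

Derivation:
x = q = -18
z = r = -9
y = -x - z = -(-18) - (-9) = 27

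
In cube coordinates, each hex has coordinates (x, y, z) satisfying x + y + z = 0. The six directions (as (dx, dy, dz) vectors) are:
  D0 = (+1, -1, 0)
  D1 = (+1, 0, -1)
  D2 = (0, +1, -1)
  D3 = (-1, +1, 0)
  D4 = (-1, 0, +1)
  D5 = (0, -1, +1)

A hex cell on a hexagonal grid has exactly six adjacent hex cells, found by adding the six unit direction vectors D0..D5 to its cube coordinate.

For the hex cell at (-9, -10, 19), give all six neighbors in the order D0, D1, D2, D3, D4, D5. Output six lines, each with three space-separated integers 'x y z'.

Answer: -8 -11 19
-8 -10 18
-9 -9 18
-10 -9 19
-10 -10 20
-9 -11 20

Derivation:
Center: (-9, -10, 19). Add each direction:
  D0: (-9, -10, 19) + (1, -1, 0) = (-8, -11, 19)
  D1: (-9, -10, 19) + (1, 0, -1) = (-8, -10, 18)
  D2: (-9, -10, 19) + (0, 1, -1) = (-9, -9, 18)
  D3: (-9, -10, 19) + (-1, 1, 0) = (-10, -9, 19)
  D4: (-9, -10, 19) + (-1, 0, 1) = (-10, -10, 20)
  D5: (-9, -10, 19) + (0, -1, 1) = (-9, -11, 20)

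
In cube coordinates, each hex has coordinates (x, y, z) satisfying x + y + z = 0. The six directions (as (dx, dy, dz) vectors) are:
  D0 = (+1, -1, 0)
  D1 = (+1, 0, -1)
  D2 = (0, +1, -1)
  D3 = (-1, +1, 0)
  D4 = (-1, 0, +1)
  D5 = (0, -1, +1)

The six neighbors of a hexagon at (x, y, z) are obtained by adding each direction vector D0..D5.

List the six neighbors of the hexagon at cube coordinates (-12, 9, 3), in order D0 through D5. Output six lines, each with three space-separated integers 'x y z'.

Center: (-12, 9, 3). Add each direction:
  D0: (-12, 9, 3) + (1, -1, 0) = (-11, 8, 3)
  D1: (-12, 9, 3) + (1, 0, -1) = (-11, 9, 2)
  D2: (-12, 9, 3) + (0, 1, -1) = (-12, 10, 2)
  D3: (-12, 9, 3) + (-1, 1, 0) = (-13, 10, 3)
  D4: (-12, 9, 3) + (-1, 0, 1) = (-13, 9, 4)
  D5: (-12, 9, 3) + (0, -1, 1) = (-12, 8, 4)

Answer: -11 8 3
-11 9 2
-12 10 2
-13 10 3
-13 9 4
-12 8 4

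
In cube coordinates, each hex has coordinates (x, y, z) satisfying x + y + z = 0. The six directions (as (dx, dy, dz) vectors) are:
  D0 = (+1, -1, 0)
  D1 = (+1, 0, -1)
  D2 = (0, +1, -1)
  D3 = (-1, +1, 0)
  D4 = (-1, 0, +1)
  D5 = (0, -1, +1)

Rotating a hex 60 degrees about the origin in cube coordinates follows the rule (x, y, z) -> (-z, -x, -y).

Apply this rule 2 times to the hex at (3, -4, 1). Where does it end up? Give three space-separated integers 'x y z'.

Start: (3, -4, 1)
Step 1: (3, -4, 1) -> (-(1), -(3), -(-4)) = (-1, -3, 4)
Step 2: (-1, -3, 4) -> (-(4), -(-1), -(-3)) = (-4, 1, 3)

Answer: -4 1 3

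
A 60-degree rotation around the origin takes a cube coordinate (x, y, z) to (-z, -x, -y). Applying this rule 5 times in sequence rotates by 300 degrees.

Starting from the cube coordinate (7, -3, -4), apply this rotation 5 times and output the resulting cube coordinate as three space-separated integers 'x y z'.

Start: (7, -3, -4)
Step 1: (7, -3, -4) -> (-(-4), -(7), -(-3)) = (4, -7, 3)
Step 2: (4, -7, 3) -> (-(3), -(4), -(-7)) = (-3, -4, 7)
Step 3: (-3, -4, 7) -> (-(7), -(-3), -(-4)) = (-7, 3, 4)
Step 4: (-7, 3, 4) -> (-(4), -(-7), -(3)) = (-4, 7, -3)
Step 5: (-4, 7, -3) -> (-(-3), -(-4), -(7)) = (3, 4, -7)

Answer: 3 4 -7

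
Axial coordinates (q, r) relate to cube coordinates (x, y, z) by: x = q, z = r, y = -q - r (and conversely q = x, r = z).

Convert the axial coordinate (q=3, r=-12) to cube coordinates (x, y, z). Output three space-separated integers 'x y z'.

x = q = 3
z = r = -12
y = -x - z = -(3) - (-12) = 9

Answer: 3 9 -12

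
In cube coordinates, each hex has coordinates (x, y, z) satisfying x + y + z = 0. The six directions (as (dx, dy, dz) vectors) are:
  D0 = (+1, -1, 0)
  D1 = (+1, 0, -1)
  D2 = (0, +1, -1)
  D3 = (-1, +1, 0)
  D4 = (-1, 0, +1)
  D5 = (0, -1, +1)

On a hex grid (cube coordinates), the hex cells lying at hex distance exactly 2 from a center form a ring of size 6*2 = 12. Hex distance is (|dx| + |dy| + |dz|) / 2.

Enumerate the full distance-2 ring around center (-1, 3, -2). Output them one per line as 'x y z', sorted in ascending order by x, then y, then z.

Walk ring at distance 2 from (-1, 3, -2):
Start at center + D4*2 = (-3, 3, 0)
  hex 0: (-3, 3, 0)
  hex 1: (-2, 2, 0)
  hex 2: (-1, 1, 0)
  hex 3: (0, 1, -1)
  hex 4: (1, 1, -2)
  hex 5: (1, 2, -3)
  hex 6: (1, 3, -4)
  hex 7: (0, 4, -4)
  hex 8: (-1, 5, -4)
  hex 9: (-2, 5, -3)
  hex 10: (-3, 5, -2)
  hex 11: (-3, 4, -1)
Sorted: 12 hexes.

Answer: -3 3 0
-3 4 -1
-3 5 -2
-2 2 0
-2 5 -3
-1 1 0
-1 5 -4
0 1 -1
0 4 -4
1 1 -2
1 2 -3
1 3 -4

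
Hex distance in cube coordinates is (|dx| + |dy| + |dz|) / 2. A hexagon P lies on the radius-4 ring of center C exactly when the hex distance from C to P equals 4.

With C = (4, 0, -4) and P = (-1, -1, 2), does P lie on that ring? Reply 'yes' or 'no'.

|px - cx| = |-1 - 4| = 5
|py - cy| = |-1 - 0| = 1
|pz - cz| = |2 - (-4)| = 6
distance = (5+1+6)/2 = 12/2 = 6
radius = 4; distance != radius -> no

Answer: no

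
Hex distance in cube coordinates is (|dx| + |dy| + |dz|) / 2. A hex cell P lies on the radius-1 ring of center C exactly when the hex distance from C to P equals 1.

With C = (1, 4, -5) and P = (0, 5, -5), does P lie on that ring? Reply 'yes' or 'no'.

|px - cx| = |0 - 1| = 1
|py - cy| = |5 - 4| = 1
|pz - cz| = |-5 - (-5)| = 0
distance = (1+1+0)/2 = 2/2 = 1
radius = 1; distance == radius -> yes

Answer: yes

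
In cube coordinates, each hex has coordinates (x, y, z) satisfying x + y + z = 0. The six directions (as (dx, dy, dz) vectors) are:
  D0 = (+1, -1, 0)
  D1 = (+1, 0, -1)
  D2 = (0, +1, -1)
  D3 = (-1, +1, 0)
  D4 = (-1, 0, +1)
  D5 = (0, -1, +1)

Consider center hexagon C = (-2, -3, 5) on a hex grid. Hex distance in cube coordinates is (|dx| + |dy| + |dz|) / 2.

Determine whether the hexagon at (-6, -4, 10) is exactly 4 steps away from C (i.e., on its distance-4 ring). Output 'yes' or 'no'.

Answer: no

Derivation:
|px - cx| = |-6 - (-2)| = 4
|py - cy| = |-4 - (-3)| = 1
|pz - cz| = |10 - 5| = 5
distance = (4+1+5)/2 = 10/2 = 5
radius = 4; distance != radius -> no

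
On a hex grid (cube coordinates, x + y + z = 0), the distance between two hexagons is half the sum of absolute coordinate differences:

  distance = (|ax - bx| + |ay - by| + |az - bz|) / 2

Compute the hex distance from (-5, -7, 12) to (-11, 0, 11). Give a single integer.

|ax - bx| = |-5 - (-11)| = 6
|ay - by| = |-7 - 0| = 7
|az - bz| = |12 - 11| = 1
distance = (6 + 7 + 1) / 2 = 14 / 2 = 7

Answer: 7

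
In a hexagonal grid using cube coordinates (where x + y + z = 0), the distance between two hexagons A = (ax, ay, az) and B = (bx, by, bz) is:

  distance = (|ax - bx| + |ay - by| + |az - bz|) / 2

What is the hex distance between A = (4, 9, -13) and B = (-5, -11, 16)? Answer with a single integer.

|ax - bx| = |4 - (-5)| = 9
|ay - by| = |9 - (-11)| = 20
|az - bz| = |-13 - 16| = 29
distance = (9 + 20 + 29) / 2 = 58 / 2 = 29

Answer: 29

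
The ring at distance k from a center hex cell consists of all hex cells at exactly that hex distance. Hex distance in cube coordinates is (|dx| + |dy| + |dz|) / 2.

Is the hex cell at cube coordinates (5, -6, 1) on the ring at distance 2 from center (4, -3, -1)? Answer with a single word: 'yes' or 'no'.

Answer: no

Derivation:
|px - cx| = |5 - 4| = 1
|py - cy| = |-6 - (-3)| = 3
|pz - cz| = |1 - (-1)| = 2
distance = (1+3+2)/2 = 6/2 = 3
radius = 2; distance != radius -> no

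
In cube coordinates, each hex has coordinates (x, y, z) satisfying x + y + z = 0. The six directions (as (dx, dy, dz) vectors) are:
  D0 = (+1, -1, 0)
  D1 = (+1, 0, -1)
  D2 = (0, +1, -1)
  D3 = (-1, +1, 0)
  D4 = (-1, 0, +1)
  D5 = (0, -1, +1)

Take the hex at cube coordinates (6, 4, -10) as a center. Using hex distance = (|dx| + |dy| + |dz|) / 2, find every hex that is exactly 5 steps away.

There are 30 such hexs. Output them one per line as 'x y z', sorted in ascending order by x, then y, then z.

Answer: 1 4 -5
1 5 -6
1 6 -7
1 7 -8
1 8 -9
1 9 -10
2 3 -5
2 9 -11
3 2 -5
3 9 -12
4 1 -5
4 9 -13
5 0 -5
5 9 -14
6 -1 -5
6 9 -15
7 -1 -6
7 8 -15
8 -1 -7
8 7 -15
9 -1 -8
9 6 -15
10 -1 -9
10 5 -15
11 -1 -10
11 0 -11
11 1 -12
11 2 -13
11 3 -14
11 4 -15

Derivation:
Walk ring at distance 5 from (6, 4, -10):
Start at center + D4*5 = (1, 4, -5)
  hex 0: (1, 4, -5)
  hex 1: (2, 3, -5)
  hex 2: (3, 2, -5)
  hex 3: (4, 1, -5)
  hex 4: (5, 0, -5)
  hex 5: (6, -1, -5)
  hex 6: (7, -1, -6)
  hex 7: (8, -1, -7)
  hex 8: (9, -1, -8)
  hex 9: (10, -1, -9)
  hex 10: (11, -1, -10)
  hex 11: (11, 0, -11)
  hex 12: (11, 1, -12)
  hex 13: (11, 2, -13)
  hex 14: (11, 3, -14)
  hex 15: (11, 4, -15)
  hex 16: (10, 5, -15)
  hex 17: (9, 6, -15)
  hex 18: (8, 7, -15)
  hex 19: (7, 8, -15)
  hex 20: (6, 9, -15)
  hex 21: (5, 9, -14)
  hex 22: (4, 9, -13)
  hex 23: (3, 9, -12)
  hex 24: (2, 9, -11)
  hex 25: (1, 9, -10)
  hex 26: (1, 8, -9)
  hex 27: (1, 7, -8)
  hex 28: (1, 6, -7)
  hex 29: (1, 5, -6)
Sorted: 30 hexes.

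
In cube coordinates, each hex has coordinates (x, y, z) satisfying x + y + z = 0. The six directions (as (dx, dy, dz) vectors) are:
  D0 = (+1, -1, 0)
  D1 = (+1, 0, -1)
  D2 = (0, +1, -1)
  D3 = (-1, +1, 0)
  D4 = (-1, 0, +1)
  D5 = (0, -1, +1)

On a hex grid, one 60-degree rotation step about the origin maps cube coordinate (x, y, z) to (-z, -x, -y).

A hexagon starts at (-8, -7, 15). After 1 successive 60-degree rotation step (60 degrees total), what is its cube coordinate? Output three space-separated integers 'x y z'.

Start: (-8, -7, 15)
Step 1: (-8, -7, 15) -> (-(15), -(-8), -(-7)) = (-15, 8, 7)

Answer: -15 8 7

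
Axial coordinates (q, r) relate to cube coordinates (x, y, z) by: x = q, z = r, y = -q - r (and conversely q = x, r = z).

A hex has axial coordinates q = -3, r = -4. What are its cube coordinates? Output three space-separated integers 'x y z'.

Answer: -3 7 -4

Derivation:
x = q = -3
z = r = -4
y = -x - z = -(-3) - (-4) = 7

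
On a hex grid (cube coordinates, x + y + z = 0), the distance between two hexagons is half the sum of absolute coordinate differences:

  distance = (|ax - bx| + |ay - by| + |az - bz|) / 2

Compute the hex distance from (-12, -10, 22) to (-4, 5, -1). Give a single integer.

|ax - bx| = |-12 - (-4)| = 8
|ay - by| = |-10 - 5| = 15
|az - bz| = |22 - (-1)| = 23
distance = (8 + 15 + 23) / 2 = 46 / 2 = 23

Answer: 23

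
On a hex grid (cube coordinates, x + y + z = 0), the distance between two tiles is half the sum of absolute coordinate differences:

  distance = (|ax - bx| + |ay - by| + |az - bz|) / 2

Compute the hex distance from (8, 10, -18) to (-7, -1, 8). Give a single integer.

|ax - bx| = |8 - (-7)| = 15
|ay - by| = |10 - (-1)| = 11
|az - bz| = |-18 - 8| = 26
distance = (15 + 11 + 26) / 2 = 52 / 2 = 26

Answer: 26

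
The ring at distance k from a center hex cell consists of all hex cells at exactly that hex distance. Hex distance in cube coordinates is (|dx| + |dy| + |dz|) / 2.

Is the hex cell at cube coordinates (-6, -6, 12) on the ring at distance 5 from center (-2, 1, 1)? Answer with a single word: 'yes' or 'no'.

|px - cx| = |-6 - (-2)| = 4
|py - cy| = |-6 - 1| = 7
|pz - cz| = |12 - 1| = 11
distance = (4+7+11)/2 = 22/2 = 11
radius = 5; distance != radius -> no

Answer: no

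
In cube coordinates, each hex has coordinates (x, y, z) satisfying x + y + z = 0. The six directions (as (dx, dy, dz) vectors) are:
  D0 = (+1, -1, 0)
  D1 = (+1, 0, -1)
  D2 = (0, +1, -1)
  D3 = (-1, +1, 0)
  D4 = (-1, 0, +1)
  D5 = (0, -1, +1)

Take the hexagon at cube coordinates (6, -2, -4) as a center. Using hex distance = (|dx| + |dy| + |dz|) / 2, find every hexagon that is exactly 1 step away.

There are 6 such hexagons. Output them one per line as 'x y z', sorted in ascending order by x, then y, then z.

Walk ring at distance 1 from (6, -2, -4):
Start at center + D4*1 = (5, -2, -3)
  hex 0: (5, -2, -3)
  hex 1: (6, -3, -3)
  hex 2: (7, -3, -4)
  hex 3: (7, -2, -5)
  hex 4: (6, -1, -5)
  hex 5: (5, -1, -4)
Sorted: 6 hexes.

Answer: 5 -2 -3
5 -1 -4
6 -3 -3
6 -1 -5
7 -3 -4
7 -2 -5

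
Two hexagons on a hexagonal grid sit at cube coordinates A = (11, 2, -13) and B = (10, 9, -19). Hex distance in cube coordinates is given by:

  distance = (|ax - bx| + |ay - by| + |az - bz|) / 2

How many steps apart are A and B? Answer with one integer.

|ax - bx| = |11 - 10| = 1
|ay - by| = |2 - 9| = 7
|az - bz| = |-13 - (-19)| = 6
distance = (1 + 7 + 6) / 2 = 14 / 2 = 7

Answer: 7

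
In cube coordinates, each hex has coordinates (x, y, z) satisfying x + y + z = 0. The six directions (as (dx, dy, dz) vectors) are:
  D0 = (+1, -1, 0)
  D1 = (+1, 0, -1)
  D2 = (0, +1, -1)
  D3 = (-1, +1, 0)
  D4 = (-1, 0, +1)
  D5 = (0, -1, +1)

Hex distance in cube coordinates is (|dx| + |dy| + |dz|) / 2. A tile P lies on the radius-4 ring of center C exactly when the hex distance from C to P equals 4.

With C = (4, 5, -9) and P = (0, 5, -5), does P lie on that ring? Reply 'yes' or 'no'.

|px - cx| = |0 - 4| = 4
|py - cy| = |5 - 5| = 0
|pz - cz| = |-5 - (-9)| = 4
distance = (4+0+4)/2 = 8/2 = 4
radius = 4; distance == radius -> yes

Answer: yes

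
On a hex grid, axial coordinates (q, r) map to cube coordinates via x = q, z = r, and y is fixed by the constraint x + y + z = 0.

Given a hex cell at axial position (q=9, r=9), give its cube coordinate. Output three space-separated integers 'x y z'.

Answer: 9 -18 9

Derivation:
x = q = 9
z = r = 9
y = -x - z = -(9) - (9) = -18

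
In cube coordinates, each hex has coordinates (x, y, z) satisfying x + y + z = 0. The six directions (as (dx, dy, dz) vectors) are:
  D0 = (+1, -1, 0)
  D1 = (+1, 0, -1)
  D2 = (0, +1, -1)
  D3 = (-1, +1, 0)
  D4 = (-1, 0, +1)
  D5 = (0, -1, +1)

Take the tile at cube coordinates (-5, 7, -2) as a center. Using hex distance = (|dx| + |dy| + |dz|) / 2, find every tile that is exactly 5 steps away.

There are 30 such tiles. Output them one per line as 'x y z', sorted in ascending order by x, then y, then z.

Walk ring at distance 5 from (-5, 7, -2):
Start at center + D4*5 = (-10, 7, 3)
  hex 0: (-10, 7, 3)
  hex 1: (-9, 6, 3)
  hex 2: (-8, 5, 3)
  hex 3: (-7, 4, 3)
  hex 4: (-6, 3, 3)
  hex 5: (-5, 2, 3)
  hex 6: (-4, 2, 2)
  hex 7: (-3, 2, 1)
  hex 8: (-2, 2, 0)
  hex 9: (-1, 2, -1)
  hex 10: (0, 2, -2)
  hex 11: (0, 3, -3)
  hex 12: (0, 4, -4)
  hex 13: (0, 5, -5)
  hex 14: (0, 6, -6)
  hex 15: (0, 7, -7)
  hex 16: (-1, 8, -7)
  hex 17: (-2, 9, -7)
  hex 18: (-3, 10, -7)
  hex 19: (-4, 11, -7)
  hex 20: (-5, 12, -7)
  hex 21: (-6, 12, -6)
  hex 22: (-7, 12, -5)
  hex 23: (-8, 12, -4)
  hex 24: (-9, 12, -3)
  hex 25: (-10, 12, -2)
  hex 26: (-10, 11, -1)
  hex 27: (-10, 10, 0)
  hex 28: (-10, 9, 1)
  hex 29: (-10, 8, 2)
Sorted: 30 hexes.

Answer: -10 7 3
-10 8 2
-10 9 1
-10 10 0
-10 11 -1
-10 12 -2
-9 6 3
-9 12 -3
-8 5 3
-8 12 -4
-7 4 3
-7 12 -5
-6 3 3
-6 12 -6
-5 2 3
-5 12 -7
-4 2 2
-4 11 -7
-3 2 1
-3 10 -7
-2 2 0
-2 9 -7
-1 2 -1
-1 8 -7
0 2 -2
0 3 -3
0 4 -4
0 5 -5
0 6 -6
0 7 -7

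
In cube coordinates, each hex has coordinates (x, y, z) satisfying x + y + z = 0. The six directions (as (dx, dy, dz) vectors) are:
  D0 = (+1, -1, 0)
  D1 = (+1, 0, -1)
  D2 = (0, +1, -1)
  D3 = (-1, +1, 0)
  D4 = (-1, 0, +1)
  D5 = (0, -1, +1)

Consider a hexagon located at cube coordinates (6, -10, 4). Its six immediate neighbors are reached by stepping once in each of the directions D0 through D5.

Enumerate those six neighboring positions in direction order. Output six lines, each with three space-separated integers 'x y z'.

Center: (6, -10, 4). Add each direction:
  D0: (6, -10, 4) + (1, -1, 0) = (7, -11, 4)
  D1: (6, -10, 4) + (1, 0, -1) = (7, -10, 3)
  D2: (6, -10, 4) + (0, 1, -1) = (6, -9, 3)
  D3: (6, -10, 4) + (-1, 1, 0) = (5, -9, 4)
  D4: (6, -10, 4) + (-1, 0, 1) = (5, -10, 5)
  D5: (6, -10, 4) + (0, -1, 1) = (6, -11, 5)

Answer: 7 -11 4
7 -10 3
6 -9 3
5 -9 4
5 -10 5
6 -11 5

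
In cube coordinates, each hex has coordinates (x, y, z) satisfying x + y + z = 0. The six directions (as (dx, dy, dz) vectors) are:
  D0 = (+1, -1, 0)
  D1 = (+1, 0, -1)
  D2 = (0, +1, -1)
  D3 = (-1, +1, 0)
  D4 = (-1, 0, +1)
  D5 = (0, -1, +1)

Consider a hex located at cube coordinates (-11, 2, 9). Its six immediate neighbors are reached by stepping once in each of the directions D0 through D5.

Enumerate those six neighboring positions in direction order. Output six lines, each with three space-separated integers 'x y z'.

Center: (-11, 2, 9). Add each direction:
  D0: (-11, 2, 9) + (1, -1, 0) = (-10, 1, 9)
  D1: (-11, 2, 9) + (1, 0, -1) = (-10, 2, 8)
  D2: (-11, 2, 9) + (0, 1, -1) = (-11, 3, 8)
  D3: (-11, 2, 9) + (-1, 1, 0) = (-12, 3, 9)
  D4: (-11, 2, 9) + (-1, 0, 1) = (-12, 2, 10)
  D5: (-11, 2, 9) + (0, -1, 1) = (-11, 1, 10)

Answer: -10 1 9
-10 2 8
-11 3 8
-12 3 9
-12 2 10
-11 1 10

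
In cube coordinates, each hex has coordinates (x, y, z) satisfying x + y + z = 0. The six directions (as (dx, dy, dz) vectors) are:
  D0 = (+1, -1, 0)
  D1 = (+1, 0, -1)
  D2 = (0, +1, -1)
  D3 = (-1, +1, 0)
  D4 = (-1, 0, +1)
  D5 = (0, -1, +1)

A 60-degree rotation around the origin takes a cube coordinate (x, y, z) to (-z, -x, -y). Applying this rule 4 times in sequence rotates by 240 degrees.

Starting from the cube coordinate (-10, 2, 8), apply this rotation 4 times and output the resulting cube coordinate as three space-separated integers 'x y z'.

Answer: 8 -10 2

Derivation:
Start: (-10, 2, 8)
Step 1: (-10, 2, 8) -> (-(8), -(-10), -(2)) = (-8, 10, -2)
Step 2: (-8, 10, -2) -> (-(-2), -(-8), -(10)) = (2, 8, -10)
Step 3: (2, 8, -10) -> (-(-10), -(2), -(8)) = (10, -2, -8)
Step 4: (10, -2, -8) -> (-(-8), -(10), -(-2)) = (8, -10, 2)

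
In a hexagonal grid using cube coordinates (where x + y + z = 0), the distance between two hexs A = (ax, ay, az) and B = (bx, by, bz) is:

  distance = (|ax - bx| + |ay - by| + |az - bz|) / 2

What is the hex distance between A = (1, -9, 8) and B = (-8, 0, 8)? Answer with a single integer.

Answer: 9

Derivation:
|ax - bx| = |1 - (-8)| = 9
|ay - by| = |-9 - 0| = 9
|az - bz| = |8 - 8| = 0
distance = (9 + 9 + 0) / 2 = 18 / 2 = 9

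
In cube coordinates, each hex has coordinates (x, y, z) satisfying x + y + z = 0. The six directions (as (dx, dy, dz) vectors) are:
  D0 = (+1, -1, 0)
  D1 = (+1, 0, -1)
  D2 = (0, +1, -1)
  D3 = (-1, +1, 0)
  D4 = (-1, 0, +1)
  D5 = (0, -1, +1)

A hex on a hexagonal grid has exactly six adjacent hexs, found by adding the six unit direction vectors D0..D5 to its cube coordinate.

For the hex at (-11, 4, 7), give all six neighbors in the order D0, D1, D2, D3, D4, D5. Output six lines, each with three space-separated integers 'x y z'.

Answer: -10 3 7
-10 4 6
-11 5 6
-12 5 7
-12 4 8
-11 3 8

Derivation:
Center: (-11, 4, 7). Add each direction:
  D0: (-11, 4, 7) + (1, -1, 0) = (-10, 3, 7)
  D1: (-11, 4, 7) + (1, 0, -1) = (-10, 4, 6)
  D2: (-11, 4, 7) + (0, 1, -1) = (-11, 5, 6)
  D3: (-11, 4, 7) + (-1, 1, 0) = (-12, 5, 7)
  D4: (-11, 4, 7) + (-1, 0, 1) = (-12, 4, 8)
  D5: (-11, 4, 7) + (0, -1, 1) = (-11, 3, 8)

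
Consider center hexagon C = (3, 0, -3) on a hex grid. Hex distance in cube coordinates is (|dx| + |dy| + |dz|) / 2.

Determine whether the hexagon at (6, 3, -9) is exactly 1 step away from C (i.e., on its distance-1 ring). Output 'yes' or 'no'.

Answer: no

Derivation:
|px - cx| = |6 - 3| = 3
|py - cy| = |3 - 0| = 3
|pz - cz| = |-9 - (-3)| = 6
distance = (3+3+6)/2 = 12/2 = 6
radius = 1; distance != radius -> no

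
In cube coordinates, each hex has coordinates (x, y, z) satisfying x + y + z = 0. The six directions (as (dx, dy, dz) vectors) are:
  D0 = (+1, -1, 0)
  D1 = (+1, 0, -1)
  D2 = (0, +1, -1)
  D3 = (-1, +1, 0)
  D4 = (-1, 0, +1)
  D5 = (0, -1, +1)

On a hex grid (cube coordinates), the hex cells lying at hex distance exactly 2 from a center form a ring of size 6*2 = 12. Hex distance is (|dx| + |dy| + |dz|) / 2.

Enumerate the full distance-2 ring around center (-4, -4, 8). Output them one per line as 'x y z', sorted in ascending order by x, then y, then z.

Walk ring at distance 2 from (-4, -4, 8):
Start at center + D4*2 = (-6, -4, 10)
  hex 0: (-6, -4, 10)
  hex 1: (-5, -5, 10)
  hex 2: (-4, -6, 10)
  hex 3: (-3, -6, 9)
  hex 4: (-2, -6, 8)
  hex 5: (-2, -5, 7)
  hex 6: (-2, -4, 6)
  hex 7: (-3, -3, 6)
  hex 8: (-4, -2, 6)
  hex 9: (-5, -2, 7)
  hex 10: (-6, -2, 8)
  hex 11: (-6, -3, 9)
Sorted: 12 hexes.

Answer: -6 -4 10
-6 -3 9
-6 -2 8
-5 -5 10
-5 -2 7
-4 -6 10
-4 -2 6
-3 -6 9
-3 -3 6
-2 -6 8
-2 -5 7
-2 -4 6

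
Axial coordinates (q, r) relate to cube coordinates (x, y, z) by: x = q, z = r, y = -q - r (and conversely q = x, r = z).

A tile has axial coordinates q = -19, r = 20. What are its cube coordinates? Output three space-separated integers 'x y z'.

Answer: -19 -1 20

Derivation:
x = q = -19
z = r = 20
y = -x - z = -(-19) - (20) = -1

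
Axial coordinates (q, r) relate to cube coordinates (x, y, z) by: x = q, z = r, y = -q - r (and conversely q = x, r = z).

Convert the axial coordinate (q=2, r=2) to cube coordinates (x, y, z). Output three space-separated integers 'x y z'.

x = q = 2
z = r = 2
y = -x - z = -(2) - (2) = -4

Answer: 2 -4 2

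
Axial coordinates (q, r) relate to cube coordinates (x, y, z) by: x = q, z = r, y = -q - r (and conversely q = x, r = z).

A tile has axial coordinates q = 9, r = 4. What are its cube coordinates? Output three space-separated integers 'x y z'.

Answer: 9 -13 4

Derivation:
x = q = 9
z = r = 4
y = -x - z = -(9) - (4) = -13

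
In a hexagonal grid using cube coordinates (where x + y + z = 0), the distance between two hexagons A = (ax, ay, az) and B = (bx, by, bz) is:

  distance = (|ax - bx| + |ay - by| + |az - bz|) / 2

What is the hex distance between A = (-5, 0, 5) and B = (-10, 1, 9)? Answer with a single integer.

Answer: 5

Derivation:
|ax - bx| = |-5 - (-10)| = 5
|ay - by| = |0 - 1| = 1
|az - bz| = |5 - 9| = 4
distance = (5 + 1 + 4) / 2 = 10 / 2 = 5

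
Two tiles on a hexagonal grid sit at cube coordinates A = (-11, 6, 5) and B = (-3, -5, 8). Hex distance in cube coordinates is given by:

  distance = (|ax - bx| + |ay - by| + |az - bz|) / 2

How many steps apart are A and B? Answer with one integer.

|ax - bx| = |-11 - (-3)| = 8
|ay - by| = |6 - (-5)| = 11
|az - bz| = |5 - 8| = 3
distance = (8 + 11 + 3) / 2 = 22 / 2 = 11

Answer: 11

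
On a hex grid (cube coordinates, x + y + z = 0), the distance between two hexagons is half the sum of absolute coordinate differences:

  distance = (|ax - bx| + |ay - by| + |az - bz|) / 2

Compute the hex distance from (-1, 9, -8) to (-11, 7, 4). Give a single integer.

|ax - bx| = |-1 - (-11)| = 10
|ay - by| = |9 - 7| = 2
|az - bz| = |-8 - 4| = 12
distance = (10 + 2 + 12) / 2 = 24 / 2 = 12

Answer: 12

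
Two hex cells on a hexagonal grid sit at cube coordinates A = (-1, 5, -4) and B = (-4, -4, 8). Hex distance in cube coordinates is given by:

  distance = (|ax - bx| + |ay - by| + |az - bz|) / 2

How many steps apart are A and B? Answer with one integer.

|ax - bx| = |-1 - (-4)| = 3
|ay - by| = |5 - (-4)| = 9
|az - bz| = |-4 - 8| = 12
distance = (3 + 9 + 12) / 2 = 24 / 2 = 12

Answer: 12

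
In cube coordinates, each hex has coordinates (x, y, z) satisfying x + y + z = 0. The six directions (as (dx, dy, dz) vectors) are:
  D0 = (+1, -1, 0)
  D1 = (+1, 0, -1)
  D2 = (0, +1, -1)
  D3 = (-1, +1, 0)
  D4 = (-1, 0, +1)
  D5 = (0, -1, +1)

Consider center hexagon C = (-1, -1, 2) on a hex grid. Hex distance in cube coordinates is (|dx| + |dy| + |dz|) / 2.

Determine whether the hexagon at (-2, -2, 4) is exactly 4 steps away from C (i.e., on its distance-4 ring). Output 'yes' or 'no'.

|px - cx| = |-2 - (-1)| = 1
|py - cy| = |-2 - (-1)| = 1
|pz - cz| = |4 - 2| = 2
distance = (1+1+2)/2 = 4/2 = 2
radius = 4; distance != radius -> no

Answer: no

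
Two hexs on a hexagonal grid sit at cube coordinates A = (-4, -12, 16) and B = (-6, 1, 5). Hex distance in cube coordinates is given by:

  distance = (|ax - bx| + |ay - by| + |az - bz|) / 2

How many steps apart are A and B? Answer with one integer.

Answer: 13

Derivation:
|ax - bx| = |-4 - (-6)| = 2
|ay - by| = |-12 - 1| = 13
|az - bz| = |16 - 5| = 11
distance = (2 + 13 + 11) / 2 = 26 / 2 = 13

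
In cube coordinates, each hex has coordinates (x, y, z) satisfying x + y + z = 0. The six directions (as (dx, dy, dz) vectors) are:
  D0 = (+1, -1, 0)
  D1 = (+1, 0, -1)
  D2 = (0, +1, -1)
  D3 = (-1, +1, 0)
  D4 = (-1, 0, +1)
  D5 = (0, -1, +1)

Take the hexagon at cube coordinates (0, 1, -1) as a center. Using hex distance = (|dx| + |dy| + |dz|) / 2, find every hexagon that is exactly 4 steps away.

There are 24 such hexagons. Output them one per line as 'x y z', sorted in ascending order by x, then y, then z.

Walk ring at distance 4 from (0, 1, -1):
Start at center + D4*4 = (-4, 1, 3)
  hex 0: (-4, 1, 3)
  hex 1: (-3, 0, 3)
  hex 2: (-2, -1, 3)
  hex 3: (-1, -2, 3)
  hex 4: (0, -3, 3)
  hex 5: (1, -3, 2)
  hex 6: (2, -3, 1)
  hex 7: (3, -3, 0)
  hex 8: (4, -3, -1)
  hex 9: (4, -2, -2)
  hex 10: (4, -1, -3)
  hex 11: (4, 0, -4)
  hex 12: (4, 1, -5)
  hex 13: (3, 2, -5)
  hex 14: (2, 3, -5)
  hex 15: (1, 4, -5)
  hex 16: (0, 5, -5)
  hex 17: (-1, 5, -4)
  hex 18: (-2, 5, -3)
  hex 19: (-3, 5, -2)
  hex 20: (-4, 5, -1)
  hex 21: (-4, 4, 0)
  hex 22: (-4, 3, 1)
  hex 23: (-4, 2, 2)
Sorted: 24 hexes.

Answer: -4 1 3
-4 2 2
-4 3 1
-4 4 0
-4 5 -1
-3 0 3
-3 5 -2
-2 -1 3
-2 5 -3
-1 -2 3
-1 5 -4
0 -3 3
0 5 -5
1 -3 2
1 4 -5
2 -3 1
2 3 -5
3 -3 0
3 2 -5
4 -3 -1
4 -2 -2
4 -1 -3
4 0 -4
4 1 -5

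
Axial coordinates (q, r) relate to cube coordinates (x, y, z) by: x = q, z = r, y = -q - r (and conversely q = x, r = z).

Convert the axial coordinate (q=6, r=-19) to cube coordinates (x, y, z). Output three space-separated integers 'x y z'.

Answer: 6 13 -19

Derivation:
x = q = 6
z = r = -19
y = -x - z = -(6) - (-19) = 13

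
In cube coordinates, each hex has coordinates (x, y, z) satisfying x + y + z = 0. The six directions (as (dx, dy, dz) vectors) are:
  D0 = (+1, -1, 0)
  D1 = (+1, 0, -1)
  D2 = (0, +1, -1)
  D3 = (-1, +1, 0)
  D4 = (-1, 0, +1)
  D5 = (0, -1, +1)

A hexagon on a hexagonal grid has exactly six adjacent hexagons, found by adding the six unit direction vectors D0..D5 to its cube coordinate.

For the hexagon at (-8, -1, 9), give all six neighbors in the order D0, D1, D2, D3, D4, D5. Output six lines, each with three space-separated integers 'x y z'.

Center: (-8, -1, 9). Add each direction:
  D0: (-8, -1, 9) + (1, -1, 0) = (-7, -2, 9)
  D1: (-8, -1, 9) + (1, 0, -1) = (-7, -1, 8)
  D2: (-8, -1, 9) + (0, 1, -1) = (-8, 0, 8)
  D3: (-8, -1, 9) + (-1, 1, 0) = (-9, 0, 9)
  D4: (-8, -1, 9) + (-1, 0, 1) = (-9, -1, 10)
  D5: (-8, -1, 9) + (0, -1, 1) = (-8, -2, 10)

Answer: -7 -2 9
-7 -1 8
-8 0 8
-9 0 9
-9 -1 10
-8 -2 10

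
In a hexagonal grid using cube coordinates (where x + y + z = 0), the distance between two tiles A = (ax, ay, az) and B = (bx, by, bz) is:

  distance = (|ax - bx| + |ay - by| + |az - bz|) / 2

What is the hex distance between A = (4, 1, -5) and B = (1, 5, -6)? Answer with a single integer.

|ax - bx| = |4 - 1| = 3
|ay - by| = |1 - 5| = 4
|az - bz| = |-5 - (-6)| = 1
distance = (3 + 4 + 1) / 2 = 8 / 2 = 4

Answer: 4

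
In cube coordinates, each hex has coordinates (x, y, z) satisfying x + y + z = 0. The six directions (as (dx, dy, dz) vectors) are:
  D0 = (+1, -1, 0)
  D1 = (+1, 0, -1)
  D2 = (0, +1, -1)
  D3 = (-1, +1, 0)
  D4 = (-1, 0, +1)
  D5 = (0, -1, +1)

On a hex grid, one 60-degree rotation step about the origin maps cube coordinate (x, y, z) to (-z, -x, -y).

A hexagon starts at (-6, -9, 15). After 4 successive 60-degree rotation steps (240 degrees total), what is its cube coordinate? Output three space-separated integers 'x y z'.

Start: (-6, -9, 15)
Step 1: (-6, -9, 15) -> (-(15), -(-6), -(-9)) = (-15, 6, 9)
Step 2: (-15, 6, 9) -> (-(9), -(-15), -(6)) = (-9, 15, -6)
Step 3: (-9, 15, -6) -> (-(-6), -(-9), -(15)) = (6, 9, -15)
Step 4: (6, 9, -15) -> (-(-15), -(6), -(9)) = (15, -6, -9)

Answer: 15 -6 -9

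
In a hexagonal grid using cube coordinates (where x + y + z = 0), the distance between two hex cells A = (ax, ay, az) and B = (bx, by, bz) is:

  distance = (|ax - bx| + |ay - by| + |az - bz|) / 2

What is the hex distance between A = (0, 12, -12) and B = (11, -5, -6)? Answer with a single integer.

Answer: 17

Derivation:
|ax - bx| = |0 - 11| = 11
|ay - by| = |12 - (-5)| = 17
|az - bz| = |-12 - (-6)| = 6
distance = (11 + 17 + 6) / 2 = 34 / 2 = 17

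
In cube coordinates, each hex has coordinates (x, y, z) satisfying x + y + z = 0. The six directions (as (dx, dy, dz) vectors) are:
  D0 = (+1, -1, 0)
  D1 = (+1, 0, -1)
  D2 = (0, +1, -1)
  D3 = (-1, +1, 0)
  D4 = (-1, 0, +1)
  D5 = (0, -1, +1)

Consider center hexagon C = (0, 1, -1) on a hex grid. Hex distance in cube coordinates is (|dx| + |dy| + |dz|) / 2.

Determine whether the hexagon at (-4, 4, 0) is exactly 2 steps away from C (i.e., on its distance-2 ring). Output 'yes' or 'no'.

Answer: no

Derivation:
|px - cx| = |-4 - 0| = 4
|py - cy| = |4 - 1| = 3
|pz - cz| = |0 - (-1)| = 1
distance = (4+3+1)/2 = 8/2 = 4
radius = 2; distance != radius -> no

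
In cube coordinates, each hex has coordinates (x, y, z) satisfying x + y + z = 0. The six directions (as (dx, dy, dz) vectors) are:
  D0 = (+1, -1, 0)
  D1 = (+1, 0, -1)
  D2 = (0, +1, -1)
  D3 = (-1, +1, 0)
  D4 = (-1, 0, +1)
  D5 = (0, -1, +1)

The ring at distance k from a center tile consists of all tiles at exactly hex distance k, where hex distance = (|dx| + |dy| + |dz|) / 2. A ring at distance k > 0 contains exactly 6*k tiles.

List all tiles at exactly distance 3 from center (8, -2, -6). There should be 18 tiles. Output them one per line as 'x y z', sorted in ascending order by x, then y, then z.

Walk ring at distance 3 from (8, -2, -6):
Start at center + D4*3 = (5, -2, -3)
  hex 0: (5, -2, -3)
  hex 1: (6, -3, -3)
  hex 2: (7, -4, -3)
  hex 3: (8, -5, -3)
  hex 4: (9, -5, -4)
  hex 5: (10, -5, -5)
  hex 6: (11, -5, -6)
  hex 7: (11, -4, -7)
  hex 8: (11, -3, -8)
  hex 9: (11, -2, -9)
  hex 10: (10, -1, -9)
  hex 11: (9, 0, -9)
  hex 12: (8, 1, -9)
  hex 13: (7, 1, -8)
  hex 14: (6, 1, -7)
  hex 15: (5, 1, -6)
  hex 16: (5, 0, -5)
  hex 17: (5, -1, -4)
Sorted: 18 hexes.

Answer: 5 -2 -3
5 -1 -4
5 0 -5
5 1 -6
6 -3 -3
6 1 -7
7 -4 -3
7 1 -8
8 -5 -3
8 1 -9
9 -5 -4
9 0 -9
10 -5 -5
10 -1 -9
11 -5 -6
11 -4 -7
11 -3 -8
11 -2 -9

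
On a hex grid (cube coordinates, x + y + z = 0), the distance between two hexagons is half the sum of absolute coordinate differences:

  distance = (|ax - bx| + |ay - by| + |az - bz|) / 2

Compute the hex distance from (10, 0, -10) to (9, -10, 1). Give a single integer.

|ax - bx| = |10 - 9| = 1
|ay - by| = |0 - (-10)| = 10
|az - bz| = |-10 - 1| = 11
distance = (1 + 10 + 11) / 2 = 22 / 2 = 11

Answer: 11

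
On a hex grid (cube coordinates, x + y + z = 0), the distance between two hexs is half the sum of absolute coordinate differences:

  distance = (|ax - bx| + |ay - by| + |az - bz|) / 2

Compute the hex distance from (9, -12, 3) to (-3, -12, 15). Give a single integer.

|ax - bx| = |9 - (-3)| = 12
|ay - by| = |-12 - (-12)| = 0
|az - bz| = |3 - 15| = 12
distance = (12 + 0 + 12) / 2 = 24 / 2 = 12

Answer: 12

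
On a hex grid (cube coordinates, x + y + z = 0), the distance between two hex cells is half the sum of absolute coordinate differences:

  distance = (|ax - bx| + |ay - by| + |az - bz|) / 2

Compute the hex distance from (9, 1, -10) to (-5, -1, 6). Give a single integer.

|ax - bx| = |9 - (-5)| = 14
|ay - by| = |1 - (-1)| = 2
|az - bz| = |-10 - 6| = 16
distance = (14 + 2 + 16) / 2 = 32 / 2 = 16

Answer: 16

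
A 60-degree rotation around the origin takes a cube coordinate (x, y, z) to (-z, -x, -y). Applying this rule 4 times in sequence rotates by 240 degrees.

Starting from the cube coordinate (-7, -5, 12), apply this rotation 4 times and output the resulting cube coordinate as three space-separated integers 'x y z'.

Answer: 12 -7 -5

Derivation:
Start: (-7, -5, 12)
Step 1: (-7, -5, 12) -> (-(12), -(-7), -(-5)) = (-12, 7, 5)
Step 2: (-12, 7, 5) -> (-(5), -(-12), -(7)) = (-5, 12, -7)
Step 3: (-5, 12, -7) -> (-(-7), -(-5), -(12)) = (7, 5, -12)
Step 4: (7, 5, -12) -> (-(-12), -(7), -(5)) = (12, -7, -5)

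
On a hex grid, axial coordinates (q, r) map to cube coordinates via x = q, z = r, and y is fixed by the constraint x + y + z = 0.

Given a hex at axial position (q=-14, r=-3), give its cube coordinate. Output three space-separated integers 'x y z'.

Answer: -14 17 -3

Derivation:
x = q = -14
z = r = -3
y = -x - z = -(-14) - (-3) = 17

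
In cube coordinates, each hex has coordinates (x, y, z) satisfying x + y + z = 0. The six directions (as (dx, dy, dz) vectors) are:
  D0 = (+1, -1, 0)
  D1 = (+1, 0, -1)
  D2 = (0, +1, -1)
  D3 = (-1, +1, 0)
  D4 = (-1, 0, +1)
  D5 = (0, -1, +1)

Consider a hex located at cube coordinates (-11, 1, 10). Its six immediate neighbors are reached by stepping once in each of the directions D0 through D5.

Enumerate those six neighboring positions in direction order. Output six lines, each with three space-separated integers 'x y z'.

Answer: -10 0 10
-10 1 9
-11 2 9
-12 2 10
-12 1 11
-11 0 11

Derivation:
Center: (-11, 1, 10). Add each direction:
  D0: (-11, 1, 10) + (1, -1, 0) = (-10, 0, 10)
  D1: (-11, 1, 10) + (1, 0, -1) = (-10, 1, 9)
  D2: (-11, 1, 10) + (0, 1, -1) = (-11, 2, 9)
  D3: (-11, 1, 10) + (-1, 1, 0) = (-12, 2, 10)
  D4: (-11, 1, 10) + (-1, 0, 1) = (-12, 1, 11)
  D5: (-11, 1, 10) + (0, -1, 1) = (-11, 0, 11)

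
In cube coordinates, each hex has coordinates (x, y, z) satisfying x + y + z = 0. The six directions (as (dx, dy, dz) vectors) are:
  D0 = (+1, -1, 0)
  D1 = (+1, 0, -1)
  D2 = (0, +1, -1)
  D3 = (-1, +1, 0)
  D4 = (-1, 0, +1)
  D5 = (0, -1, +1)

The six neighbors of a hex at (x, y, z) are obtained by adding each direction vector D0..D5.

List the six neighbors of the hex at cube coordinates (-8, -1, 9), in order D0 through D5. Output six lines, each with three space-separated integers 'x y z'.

Answer: -7 -2 9
-7 -1 8
-8 0 8
-9 0 9
-9 -1 10
-8 -2 10

Derivation:
Center: (-8, -1, 9). Add each direction:
  D0: (-8, -1, 9) + (1, -1, 0) = (-7, -2, 9)
  D1: (-8, -1, 9) + (1, 0, -1) = (-7, -1, 8)
  D2: (-8, -1, 9) + (0, 1, -1) = (-8, 0, 8)
  D3: (-8, -1, 9) + (-1, 1, 0) = (-9, 0, 9)
  D4: (-8, -1, 9) + (-1, 0, 1) = (-9, -1, 10)
  D5: (-8, -1, 9) + (0, -1, 1) = (-8, -2, 10)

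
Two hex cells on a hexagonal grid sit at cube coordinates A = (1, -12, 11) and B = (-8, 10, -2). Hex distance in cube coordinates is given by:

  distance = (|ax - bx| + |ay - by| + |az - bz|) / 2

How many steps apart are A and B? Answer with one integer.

Answer: 22

Derivation:
|ax - bx| = |1 - (-8)| = 9
|ay - by| = |-12 - 10| = 22
|az - bz| = |11 - (-2)| = 13
distance = (9 + 22 + 13) / 2 = 44 / 2 = 22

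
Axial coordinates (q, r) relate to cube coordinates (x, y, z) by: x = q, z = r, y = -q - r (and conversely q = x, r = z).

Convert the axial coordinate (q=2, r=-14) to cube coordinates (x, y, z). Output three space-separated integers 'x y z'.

x = q = 2
z = r = -14
y = -x - z = -(2) - (-14) = 12

Answer: 2 12 -14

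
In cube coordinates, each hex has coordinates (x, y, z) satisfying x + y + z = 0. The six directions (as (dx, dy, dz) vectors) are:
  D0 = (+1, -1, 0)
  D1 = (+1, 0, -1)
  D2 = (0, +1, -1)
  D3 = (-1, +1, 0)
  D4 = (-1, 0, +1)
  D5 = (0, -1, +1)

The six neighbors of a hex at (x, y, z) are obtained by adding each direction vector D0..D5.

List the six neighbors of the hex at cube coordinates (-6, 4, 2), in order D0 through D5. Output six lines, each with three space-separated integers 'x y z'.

Answer: -5 3 2
-5 4 1
-6 5 1
-7 5 2
-7 4 3
-6 3 3

Derivation:
Center: (-6, 4, 2). Add each direction:
  D0: (-6, 4, 2) + (1, -1, 0) = (-5, 3, 2)
  D1: (-6, 4, 2) + (1, 0, -1) = (-5, 4, 1)
  D2: (-6, 4, 2) + (0, 1, -1) = (-6, 5, 1)
  D3: (-6, 4, 2) + (-1, 1, 0) = (-7, 5, 2)
  D4: (-6, 4, 2) + (-1, 0, 1) = (-7, 4, 3)
  D5: (-6, 4, 2) + (0, -1, 1) = (-6, 3, 3)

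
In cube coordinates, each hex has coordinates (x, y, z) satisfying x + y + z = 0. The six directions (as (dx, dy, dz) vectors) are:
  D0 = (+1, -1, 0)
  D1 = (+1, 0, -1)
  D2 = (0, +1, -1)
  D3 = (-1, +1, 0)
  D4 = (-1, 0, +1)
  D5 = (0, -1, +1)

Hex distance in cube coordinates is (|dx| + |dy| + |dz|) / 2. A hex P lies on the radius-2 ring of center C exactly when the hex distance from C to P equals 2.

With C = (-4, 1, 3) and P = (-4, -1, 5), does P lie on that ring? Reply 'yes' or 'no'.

|px - cx| = |-4 - (-4)| = 0
|py - cy| = |-1 - 1| = 2
|pz - cz| = |5 - 3| = 2
distance = (0+2+2)/2 = 4/2 = 2
radius = 2; distance == radius -> yes

Answer: yes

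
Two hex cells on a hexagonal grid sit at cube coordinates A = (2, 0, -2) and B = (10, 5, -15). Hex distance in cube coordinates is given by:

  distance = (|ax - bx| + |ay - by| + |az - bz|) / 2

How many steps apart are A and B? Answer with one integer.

Answer: 13

Derivation:
|ax - bx| = |2 - 10| = 8
|ay - by| = |0 - 5| = 5
|az - bz| = |-2 - (-15)| = 13
distance = (8 + 5 + 13) / 2 = 26 / 2 = 13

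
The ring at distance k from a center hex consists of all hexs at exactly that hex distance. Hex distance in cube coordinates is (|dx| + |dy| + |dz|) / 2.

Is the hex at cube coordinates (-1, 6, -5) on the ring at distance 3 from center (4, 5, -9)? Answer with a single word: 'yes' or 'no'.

Answer: no

Derivation:
|px - cx| = |-1 - 4| = 5
|py - cy| = |6 - 5| = 1
|pz - cz| = |-5 - (-9)| = 4
distance = (5+1+4)/2 = 10/2 = 5
radius = 3; distance != radius -> no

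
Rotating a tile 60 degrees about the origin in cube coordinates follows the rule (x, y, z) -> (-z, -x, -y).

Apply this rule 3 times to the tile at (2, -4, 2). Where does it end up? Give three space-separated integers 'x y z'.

Answer: -2 4 -2

Derivation:
Start: (2, -4, 2)
Step 1: (2, -4, 2) -> (-(2), -(2), -(-4)) = (-2, -2, 4)
Step 2: (-2, -2, 4) -> (-(4), -(-2), -(-2)) = (-4, 2, 2)
Step 3: (-4, 2, 2) -> (-(2), -(-4), -(2)) = (-2, 4, -2)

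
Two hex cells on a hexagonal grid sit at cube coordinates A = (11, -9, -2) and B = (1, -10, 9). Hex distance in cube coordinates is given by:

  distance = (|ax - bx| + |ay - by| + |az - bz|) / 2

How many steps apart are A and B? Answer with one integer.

|ax - bx| = |11 - 1| = 10
|ay - by| = |-9 - (-10)| = 1
|az - bz| = |-2 - 9| = 11
distance = (10 + 1 + 11) / 2 = 22 / 2 = 11

Answer: 11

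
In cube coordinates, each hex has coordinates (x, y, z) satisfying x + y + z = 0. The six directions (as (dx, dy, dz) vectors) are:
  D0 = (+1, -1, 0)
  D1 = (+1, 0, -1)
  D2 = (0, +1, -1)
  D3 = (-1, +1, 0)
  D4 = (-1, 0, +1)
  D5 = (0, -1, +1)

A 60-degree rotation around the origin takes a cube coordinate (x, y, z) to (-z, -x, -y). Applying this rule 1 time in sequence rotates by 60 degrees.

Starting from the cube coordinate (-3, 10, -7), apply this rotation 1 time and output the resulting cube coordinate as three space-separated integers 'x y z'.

Answer: 7 3 -10

Derivation:
Start: (-3, 10, -7)
Step 1: (-3, 10, -7) -> (-(-7), -(-3), -(10)) = (7, 3, -10)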